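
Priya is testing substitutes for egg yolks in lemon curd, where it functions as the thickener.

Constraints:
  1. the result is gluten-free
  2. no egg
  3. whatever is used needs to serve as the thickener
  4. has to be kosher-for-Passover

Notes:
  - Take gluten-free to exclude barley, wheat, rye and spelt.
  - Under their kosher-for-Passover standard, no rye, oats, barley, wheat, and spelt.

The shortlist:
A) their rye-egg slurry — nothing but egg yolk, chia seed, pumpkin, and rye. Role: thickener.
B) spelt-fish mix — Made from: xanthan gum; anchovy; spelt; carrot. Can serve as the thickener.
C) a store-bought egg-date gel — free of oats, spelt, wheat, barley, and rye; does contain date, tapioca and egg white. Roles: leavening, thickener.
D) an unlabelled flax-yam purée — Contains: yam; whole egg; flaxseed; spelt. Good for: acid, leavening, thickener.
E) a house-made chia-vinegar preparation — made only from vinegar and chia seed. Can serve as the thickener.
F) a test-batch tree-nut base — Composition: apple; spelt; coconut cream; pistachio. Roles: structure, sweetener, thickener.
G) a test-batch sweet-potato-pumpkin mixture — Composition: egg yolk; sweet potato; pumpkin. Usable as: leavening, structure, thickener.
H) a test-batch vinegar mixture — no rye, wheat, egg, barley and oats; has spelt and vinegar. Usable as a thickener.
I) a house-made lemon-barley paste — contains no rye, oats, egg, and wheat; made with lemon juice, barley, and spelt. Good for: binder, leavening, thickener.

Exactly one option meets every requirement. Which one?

A: has rye, so not gluten-free; has rye, so not kosher-for-Passover (and 1 more) — no
B: has spelt, so not gluten-free; has spelt, so not kosher-for-Passover — reject
C: has egg white, so not egg-free — no
D: has spelt, so not gluten-free; has spelt, so not kosher-for-Passover (and 1 more) — reject
E: works as a thickener, kosher-for-Passover, no egg — keep
F: has spelt, so not gluten-free; has spelt, so not kosher-for-Passover — no
G: has egg yolk, so not egg-free — no
H: has spelt, so not gluten-free; has spelt, so not kosher-for-Passover — no
I: has barley, so not gluten-free; has barley, so not kosher-for-Passover — reject

E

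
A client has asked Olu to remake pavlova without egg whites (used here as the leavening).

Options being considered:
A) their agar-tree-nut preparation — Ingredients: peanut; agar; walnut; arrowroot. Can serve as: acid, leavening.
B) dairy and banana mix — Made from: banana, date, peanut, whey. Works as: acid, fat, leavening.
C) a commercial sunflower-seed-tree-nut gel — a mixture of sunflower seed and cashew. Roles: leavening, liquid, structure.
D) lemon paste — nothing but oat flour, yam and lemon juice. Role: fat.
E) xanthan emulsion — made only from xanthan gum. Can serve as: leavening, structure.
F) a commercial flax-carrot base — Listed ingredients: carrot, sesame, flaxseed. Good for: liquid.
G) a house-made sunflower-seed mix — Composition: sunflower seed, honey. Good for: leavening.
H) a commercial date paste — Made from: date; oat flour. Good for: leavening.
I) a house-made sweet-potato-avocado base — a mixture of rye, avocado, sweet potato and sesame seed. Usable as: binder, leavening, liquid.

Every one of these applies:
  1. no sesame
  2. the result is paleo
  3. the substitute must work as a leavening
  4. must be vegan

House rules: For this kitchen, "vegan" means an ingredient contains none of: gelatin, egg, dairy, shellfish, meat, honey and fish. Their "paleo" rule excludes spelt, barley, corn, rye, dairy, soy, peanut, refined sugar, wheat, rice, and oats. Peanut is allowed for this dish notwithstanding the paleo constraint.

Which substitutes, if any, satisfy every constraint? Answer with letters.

A, C, E

A: peanut is permitted under the paleo carve-out; nothing else excluded — OK
B: has whey, so not vegan; has whey, so not paleo — out
C: no sesame, vegan — OK
D: not usable as a leavening; has oat flour, so not paleo — reject
E: all constraints satisfied — OK
F: not usable as a leavening; has sesame, so not sesame-free — out
G: has honey, so not vegan — out
H: has oat flour, so not paleo — reject
I: has rye, so not paleo; has sesame seed, so not sesame-free — reject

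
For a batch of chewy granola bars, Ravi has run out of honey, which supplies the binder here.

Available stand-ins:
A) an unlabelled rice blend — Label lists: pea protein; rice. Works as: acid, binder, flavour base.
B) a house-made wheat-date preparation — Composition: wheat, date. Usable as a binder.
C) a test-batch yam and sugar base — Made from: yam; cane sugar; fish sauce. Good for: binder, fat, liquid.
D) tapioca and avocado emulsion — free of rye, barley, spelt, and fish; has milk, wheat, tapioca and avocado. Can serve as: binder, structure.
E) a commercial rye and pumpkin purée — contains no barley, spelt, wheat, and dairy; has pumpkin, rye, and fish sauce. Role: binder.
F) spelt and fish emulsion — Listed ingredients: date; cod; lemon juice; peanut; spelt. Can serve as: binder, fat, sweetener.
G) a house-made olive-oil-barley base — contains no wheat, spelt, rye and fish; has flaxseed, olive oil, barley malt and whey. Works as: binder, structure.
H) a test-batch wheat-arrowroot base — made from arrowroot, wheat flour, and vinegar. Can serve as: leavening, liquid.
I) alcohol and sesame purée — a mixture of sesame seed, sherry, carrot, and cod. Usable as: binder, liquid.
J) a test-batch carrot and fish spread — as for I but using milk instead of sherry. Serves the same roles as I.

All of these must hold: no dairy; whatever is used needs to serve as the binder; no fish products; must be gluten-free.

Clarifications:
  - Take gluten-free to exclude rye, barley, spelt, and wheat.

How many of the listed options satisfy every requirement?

1

A: all constraints satisfied — keep
B: has wheat, so not gluten-free — reject
C: has fish sauce, so not fish-free — no
D: has wheat, so not gluten-free; has milk, so not dairy-free — reject
E: has rye, so not gluten-free; has fish sauce, so not fish-free — no
F: has spelt, so not gluten-free; has cod, so not fish-free — no
G: has barley malt, so not gluten-free; has whey, so not dairy-free — reject
H: not usable as a binder; has wheat flour, so not gluten-free — out
I: has cod, so not fish-free — out
J: has cod, so not fish-free; has milk, so not dairy-free — reject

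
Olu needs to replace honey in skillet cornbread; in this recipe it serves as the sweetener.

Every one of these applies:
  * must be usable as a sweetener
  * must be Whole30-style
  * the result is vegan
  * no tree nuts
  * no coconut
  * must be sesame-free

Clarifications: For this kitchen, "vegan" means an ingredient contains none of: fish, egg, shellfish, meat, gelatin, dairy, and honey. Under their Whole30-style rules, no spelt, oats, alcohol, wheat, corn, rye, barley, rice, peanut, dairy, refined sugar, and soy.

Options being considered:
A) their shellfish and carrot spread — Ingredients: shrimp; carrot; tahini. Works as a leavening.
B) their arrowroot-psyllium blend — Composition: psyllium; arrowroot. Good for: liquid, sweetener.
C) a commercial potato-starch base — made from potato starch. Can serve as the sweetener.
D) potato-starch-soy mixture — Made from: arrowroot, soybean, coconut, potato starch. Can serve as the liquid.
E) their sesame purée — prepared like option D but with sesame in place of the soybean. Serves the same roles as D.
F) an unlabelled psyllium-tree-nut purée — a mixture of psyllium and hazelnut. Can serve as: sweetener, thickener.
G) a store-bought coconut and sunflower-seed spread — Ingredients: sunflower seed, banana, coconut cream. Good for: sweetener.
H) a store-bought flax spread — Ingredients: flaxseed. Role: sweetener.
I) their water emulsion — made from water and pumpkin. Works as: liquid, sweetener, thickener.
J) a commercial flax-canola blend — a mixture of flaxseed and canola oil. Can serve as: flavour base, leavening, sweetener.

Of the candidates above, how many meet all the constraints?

A: not usable as a sweetener; has shrimp, so not vegan (and 1 more) — reject
B: no tree nuts, no sesame — keep
C: only potato starch; none excluded — keep
D: not usable as a sweetener; has soybean, so not Whole30-style (and 1 more) — no
E: not usable as a sweetener; has sesame, so not sesame-free (and 1 more) — out
F: has hazelnut, so not tree-nut-free — out
G: has coconut cream, so not coconut-free — out
H: all constraints satisfied — OK
I: only water and pumpkin; none excluded — OK
J: only canola oil and flaxseed; none excluded — valid

5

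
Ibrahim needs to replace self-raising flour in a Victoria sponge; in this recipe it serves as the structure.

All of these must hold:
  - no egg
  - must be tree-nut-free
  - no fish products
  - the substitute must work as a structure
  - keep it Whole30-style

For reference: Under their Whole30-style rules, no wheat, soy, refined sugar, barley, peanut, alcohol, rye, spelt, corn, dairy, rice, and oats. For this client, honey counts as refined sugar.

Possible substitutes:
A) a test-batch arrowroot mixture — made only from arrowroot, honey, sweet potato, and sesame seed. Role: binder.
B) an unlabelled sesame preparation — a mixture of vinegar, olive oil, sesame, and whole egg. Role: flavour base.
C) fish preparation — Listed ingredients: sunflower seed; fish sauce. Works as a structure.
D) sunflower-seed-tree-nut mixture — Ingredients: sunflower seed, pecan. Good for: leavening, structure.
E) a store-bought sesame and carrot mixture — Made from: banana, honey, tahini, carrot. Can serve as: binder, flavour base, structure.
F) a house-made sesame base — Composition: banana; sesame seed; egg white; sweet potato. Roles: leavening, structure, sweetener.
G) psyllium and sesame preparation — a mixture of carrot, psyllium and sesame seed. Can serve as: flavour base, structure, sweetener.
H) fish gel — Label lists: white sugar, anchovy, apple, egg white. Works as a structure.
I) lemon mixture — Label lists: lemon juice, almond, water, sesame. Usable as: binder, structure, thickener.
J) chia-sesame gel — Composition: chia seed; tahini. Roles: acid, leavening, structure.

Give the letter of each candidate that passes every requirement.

G, J

A: not usable as a structure; has honey, so not Whole30-style — out
B: not usable as a structure; has whole egg, so not egg-free — no
C: has fish sauce, so not fish-free — no
D: has pecan, so not tree-nut-free — reject
E: has honey, so not Whole30-style — out
F: has egg white, so not egg-free — out
G: only sesame seed, carrot and psyllium; none excluded — keep
H: has white sugar, so not Whole30-style; has egg white, so not egg-free (and 1 more) — out
I: has almond, so not tree-nut-free — no
J: every rule checks out — keep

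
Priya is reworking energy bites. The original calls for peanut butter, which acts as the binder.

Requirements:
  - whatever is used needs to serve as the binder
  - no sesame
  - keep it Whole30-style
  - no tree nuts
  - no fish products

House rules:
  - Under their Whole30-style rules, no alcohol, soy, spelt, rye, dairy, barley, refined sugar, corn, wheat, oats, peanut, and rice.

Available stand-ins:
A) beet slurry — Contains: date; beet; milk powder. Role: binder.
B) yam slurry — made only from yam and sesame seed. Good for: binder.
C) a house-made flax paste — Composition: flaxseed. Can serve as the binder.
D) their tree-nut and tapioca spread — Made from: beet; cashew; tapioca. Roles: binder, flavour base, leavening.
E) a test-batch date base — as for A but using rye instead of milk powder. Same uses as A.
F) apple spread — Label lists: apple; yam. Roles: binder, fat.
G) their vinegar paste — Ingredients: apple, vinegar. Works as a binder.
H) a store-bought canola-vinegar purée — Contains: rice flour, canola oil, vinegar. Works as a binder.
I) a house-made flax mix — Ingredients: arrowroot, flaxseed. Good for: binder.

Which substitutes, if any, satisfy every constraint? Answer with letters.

A: has milk powder, so not Whole30-style — no
B: has sesame seed, so not sesame-free — no
C: only flaxseed; none excluded — valid
D: has cashew, so not tree-nut-free — reject
E: has rye, so not Whole30-style — reject
F: works as a binder, no fish, no sesame — keep
G: only vinegar and apple; none excluded — OK
H: has rice flour, so not Whole30-style — no
I: works as a binder, no fish, no tree nuts — valid

C, F, G, I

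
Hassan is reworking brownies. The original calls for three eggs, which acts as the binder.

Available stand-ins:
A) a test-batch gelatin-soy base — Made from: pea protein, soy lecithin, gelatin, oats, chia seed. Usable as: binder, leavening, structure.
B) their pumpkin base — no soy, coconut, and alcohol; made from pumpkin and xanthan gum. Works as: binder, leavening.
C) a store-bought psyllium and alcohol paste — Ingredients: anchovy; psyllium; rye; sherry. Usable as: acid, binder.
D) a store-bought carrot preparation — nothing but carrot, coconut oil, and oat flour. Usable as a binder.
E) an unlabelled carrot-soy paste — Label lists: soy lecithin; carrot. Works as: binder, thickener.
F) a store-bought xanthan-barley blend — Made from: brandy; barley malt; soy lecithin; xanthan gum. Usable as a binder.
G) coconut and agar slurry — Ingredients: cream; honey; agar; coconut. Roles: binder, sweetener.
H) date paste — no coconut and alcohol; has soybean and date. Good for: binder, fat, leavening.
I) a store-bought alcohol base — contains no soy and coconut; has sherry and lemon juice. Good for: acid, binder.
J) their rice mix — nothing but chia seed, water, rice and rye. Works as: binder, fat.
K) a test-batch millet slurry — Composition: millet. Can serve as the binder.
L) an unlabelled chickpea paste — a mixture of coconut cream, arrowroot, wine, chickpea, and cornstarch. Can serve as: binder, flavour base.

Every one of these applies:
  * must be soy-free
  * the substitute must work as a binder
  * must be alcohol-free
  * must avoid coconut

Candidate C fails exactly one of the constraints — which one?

alcohol-free

usable as a binder: satisfied
soy-free: satisfied
alcohol-free: has sherry — fails
coconut-free: satisfied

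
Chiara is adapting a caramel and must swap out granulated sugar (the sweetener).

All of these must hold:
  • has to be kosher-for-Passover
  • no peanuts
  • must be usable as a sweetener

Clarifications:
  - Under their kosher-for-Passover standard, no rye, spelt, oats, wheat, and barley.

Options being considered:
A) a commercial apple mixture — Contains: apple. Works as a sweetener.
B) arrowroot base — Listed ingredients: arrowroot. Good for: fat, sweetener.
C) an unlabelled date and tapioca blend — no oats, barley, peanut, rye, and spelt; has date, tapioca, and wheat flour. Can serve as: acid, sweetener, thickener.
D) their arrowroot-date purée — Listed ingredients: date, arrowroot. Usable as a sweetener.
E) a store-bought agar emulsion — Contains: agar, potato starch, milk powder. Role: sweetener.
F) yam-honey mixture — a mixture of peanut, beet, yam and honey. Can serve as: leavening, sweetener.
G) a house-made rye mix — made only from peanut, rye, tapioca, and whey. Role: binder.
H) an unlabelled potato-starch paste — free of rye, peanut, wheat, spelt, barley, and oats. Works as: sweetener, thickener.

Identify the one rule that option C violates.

usable as a sweetener: satisfied
kosher-for-Passover: has wheat flour — fails
peanut-free: satisfied

kosher-for-Passover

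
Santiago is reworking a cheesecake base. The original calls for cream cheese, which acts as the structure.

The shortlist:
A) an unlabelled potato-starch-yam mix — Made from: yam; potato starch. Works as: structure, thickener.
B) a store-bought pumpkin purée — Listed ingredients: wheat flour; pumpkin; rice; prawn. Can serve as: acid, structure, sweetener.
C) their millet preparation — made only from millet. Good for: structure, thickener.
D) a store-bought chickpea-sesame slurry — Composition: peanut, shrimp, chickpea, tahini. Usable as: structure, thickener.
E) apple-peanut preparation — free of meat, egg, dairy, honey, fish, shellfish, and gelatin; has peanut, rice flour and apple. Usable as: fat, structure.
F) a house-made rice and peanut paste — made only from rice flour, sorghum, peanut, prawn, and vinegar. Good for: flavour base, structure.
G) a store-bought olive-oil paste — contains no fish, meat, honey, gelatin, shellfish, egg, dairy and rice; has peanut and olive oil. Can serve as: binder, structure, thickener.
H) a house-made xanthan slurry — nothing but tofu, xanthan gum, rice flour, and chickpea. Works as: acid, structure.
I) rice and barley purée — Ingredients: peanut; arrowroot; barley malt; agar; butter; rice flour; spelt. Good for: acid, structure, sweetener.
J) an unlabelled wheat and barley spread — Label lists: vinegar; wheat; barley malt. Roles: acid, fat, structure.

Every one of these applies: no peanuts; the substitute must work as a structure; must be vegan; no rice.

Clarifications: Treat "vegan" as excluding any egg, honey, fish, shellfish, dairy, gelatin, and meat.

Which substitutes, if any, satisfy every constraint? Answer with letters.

A: all constraints satisfied — keep
B: has prawn, so not vegan; has rice, so not rice-free — out
C: works as a structure, no rice, no peanut — OK
D: has shrimp, so not vegan; has peanut, so not peanut-free — out
E: has peanut, so not peanut-free; has rice flour, so not rice-free — no
F: has prawn, so not vegan; has peanut, so not peanut-free (and 1 more) — no
G: has peanut, so not peanut-free — reject
H: has rice flour, so not rice-free — reject
I: has butter, so not vegan; has peanut, so not peanut-free (and 1 more) — reject
J: works as a structure, vegan, no peanut — keep

A, C, J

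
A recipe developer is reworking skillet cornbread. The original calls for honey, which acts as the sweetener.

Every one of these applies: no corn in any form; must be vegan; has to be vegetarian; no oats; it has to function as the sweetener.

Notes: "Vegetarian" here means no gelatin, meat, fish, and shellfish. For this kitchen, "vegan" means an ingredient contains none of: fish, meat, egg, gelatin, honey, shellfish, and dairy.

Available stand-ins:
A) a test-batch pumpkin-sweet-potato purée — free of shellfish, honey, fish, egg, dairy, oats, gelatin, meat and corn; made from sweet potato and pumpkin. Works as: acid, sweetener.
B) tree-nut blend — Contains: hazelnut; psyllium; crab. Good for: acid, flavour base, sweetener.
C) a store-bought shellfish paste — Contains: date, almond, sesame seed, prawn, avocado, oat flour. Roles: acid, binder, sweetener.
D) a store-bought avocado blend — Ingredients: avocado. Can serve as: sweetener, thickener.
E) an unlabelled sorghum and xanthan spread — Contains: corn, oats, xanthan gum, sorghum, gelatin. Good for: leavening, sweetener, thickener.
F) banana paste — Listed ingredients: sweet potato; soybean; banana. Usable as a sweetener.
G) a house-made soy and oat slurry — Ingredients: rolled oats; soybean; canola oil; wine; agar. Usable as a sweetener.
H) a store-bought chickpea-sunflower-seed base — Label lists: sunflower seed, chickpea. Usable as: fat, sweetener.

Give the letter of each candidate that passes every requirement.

A: nothing on the exclusion list — OK
B: has crab, so not vegetarian; has crab, so not vegan — reject
C: has prawn, so not vegetarian; has prawn, so not vegan (and 1 more) — no
D: vegan, vegetarian — OK
E: has gelatin, so not vegetarian; has gelatin, so not vegan (and 2 more) — reject
F: vegan, no corn — keep
G: has rolled oats, so not oat-free — no
H: no oats, vegetarian — valid

A, D, F, H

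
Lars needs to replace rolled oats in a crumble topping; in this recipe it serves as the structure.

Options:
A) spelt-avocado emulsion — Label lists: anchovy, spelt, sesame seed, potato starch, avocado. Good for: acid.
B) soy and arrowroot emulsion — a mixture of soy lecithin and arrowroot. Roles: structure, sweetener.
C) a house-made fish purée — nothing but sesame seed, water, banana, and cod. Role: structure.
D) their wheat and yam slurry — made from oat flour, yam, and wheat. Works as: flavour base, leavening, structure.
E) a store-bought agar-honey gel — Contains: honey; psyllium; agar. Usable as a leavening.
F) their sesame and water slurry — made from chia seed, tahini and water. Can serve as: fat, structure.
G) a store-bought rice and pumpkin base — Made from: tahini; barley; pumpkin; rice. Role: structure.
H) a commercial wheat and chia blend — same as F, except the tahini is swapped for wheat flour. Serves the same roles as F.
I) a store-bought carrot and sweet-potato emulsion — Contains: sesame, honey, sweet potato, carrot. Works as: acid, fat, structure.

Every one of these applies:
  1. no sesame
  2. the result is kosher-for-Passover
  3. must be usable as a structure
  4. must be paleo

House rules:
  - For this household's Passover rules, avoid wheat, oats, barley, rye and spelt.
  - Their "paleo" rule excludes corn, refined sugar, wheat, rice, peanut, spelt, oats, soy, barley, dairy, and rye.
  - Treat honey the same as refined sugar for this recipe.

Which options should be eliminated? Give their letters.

A: not usable as a structure; has spelt, so not kosher-for-Passover (and 2 more) — no
B: has soy lecithin, so not paleo — no
C: has sesame seed, so not sesame-free — reject
D: has oat flour, so not kosher-for-Passover; has oat flour, so not paleo — out
E: not usable as a structure; has honey, so not paleo — reject
F: has tahini, so not sesame-free — out
G: has barley, so not kosher-for-Passover; has barley, so not paleo (and 1 more) — no
H: has wheat flour, so not kosher-for-Passover; has wheat flour, so not paleo — no
I: has honey, so not paleo; has sesame, so not sesame-free — no

A, B, C, D, E, F, G, H, I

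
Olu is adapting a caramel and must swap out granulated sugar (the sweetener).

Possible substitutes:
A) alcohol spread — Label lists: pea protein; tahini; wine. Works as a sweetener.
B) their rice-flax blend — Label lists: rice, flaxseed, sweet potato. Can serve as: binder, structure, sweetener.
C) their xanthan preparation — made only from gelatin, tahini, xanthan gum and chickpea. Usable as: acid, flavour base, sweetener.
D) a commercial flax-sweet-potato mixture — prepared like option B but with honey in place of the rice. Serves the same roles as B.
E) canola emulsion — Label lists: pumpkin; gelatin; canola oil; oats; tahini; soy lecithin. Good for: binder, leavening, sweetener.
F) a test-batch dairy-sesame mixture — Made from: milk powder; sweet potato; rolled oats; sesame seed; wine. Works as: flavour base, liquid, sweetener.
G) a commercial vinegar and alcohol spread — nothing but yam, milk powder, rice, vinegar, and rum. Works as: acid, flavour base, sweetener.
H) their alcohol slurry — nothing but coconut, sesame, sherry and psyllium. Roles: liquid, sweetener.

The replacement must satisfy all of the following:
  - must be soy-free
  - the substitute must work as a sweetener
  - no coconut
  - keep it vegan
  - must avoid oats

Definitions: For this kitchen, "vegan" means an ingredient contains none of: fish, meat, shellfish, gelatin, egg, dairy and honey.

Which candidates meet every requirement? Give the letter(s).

A: nothing on the exclusion list — valid
B: only rice, flaxseed and sweet potato; none excluded — valid
C: has gelatin, so not vegan — no
D: has honey, so not vegan — reject
E: has gelatin, so not vegan; has soy lecithin, so not soy-free (and 1 more) — no
F: has milk powder, so not vegan; has rolled oats, so not oat-free — no
G: has milk powder, so not vegan — out
H: has coconut, so not coconut-free — out

A, B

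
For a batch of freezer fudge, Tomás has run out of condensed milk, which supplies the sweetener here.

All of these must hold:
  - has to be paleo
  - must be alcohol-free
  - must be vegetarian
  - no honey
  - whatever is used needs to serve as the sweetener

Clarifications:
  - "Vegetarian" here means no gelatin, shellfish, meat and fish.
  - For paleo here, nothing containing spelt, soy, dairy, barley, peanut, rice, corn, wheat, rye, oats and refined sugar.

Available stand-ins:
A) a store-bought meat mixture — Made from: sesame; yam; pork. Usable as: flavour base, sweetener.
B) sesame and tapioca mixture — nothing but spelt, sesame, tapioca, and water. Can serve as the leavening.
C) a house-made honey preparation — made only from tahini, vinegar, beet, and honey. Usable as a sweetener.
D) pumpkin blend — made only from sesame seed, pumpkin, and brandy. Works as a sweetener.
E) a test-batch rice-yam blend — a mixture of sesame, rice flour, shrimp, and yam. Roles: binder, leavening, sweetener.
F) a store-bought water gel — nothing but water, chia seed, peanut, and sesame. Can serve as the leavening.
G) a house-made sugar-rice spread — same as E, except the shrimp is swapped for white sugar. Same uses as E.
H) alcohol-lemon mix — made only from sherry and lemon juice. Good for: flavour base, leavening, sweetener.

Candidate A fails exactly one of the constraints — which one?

vegetarian

usable as a sweetener: satisfied
vegetarian: has pork — fails
paleo: satisfied
honey-free: satisfied
alcohol-free: satisfied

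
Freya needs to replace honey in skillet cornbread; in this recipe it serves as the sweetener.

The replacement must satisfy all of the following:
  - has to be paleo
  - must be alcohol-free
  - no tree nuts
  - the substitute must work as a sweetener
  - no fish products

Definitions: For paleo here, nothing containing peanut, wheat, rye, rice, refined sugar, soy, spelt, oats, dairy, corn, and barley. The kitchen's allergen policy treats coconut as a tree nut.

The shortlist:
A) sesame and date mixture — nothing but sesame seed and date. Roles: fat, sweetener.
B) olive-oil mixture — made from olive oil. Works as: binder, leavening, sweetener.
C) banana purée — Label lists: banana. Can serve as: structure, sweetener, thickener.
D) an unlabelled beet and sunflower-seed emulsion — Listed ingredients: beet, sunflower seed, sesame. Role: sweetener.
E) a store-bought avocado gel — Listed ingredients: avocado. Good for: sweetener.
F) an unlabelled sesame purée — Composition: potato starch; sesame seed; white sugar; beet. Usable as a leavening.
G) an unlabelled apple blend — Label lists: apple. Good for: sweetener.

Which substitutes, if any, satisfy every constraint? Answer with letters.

A, B, C, D, E, G

A: paleo, no alcohol — keep
B: only olive oil; none excluded — OK
C: every rule checks out — keep
D: all constraints satisfied — valid
E: only avocado; none excluded — valid
F: not usable as a sweetener; has white sugar, so not paleo — no
G: tree-nut-free, paleo — OK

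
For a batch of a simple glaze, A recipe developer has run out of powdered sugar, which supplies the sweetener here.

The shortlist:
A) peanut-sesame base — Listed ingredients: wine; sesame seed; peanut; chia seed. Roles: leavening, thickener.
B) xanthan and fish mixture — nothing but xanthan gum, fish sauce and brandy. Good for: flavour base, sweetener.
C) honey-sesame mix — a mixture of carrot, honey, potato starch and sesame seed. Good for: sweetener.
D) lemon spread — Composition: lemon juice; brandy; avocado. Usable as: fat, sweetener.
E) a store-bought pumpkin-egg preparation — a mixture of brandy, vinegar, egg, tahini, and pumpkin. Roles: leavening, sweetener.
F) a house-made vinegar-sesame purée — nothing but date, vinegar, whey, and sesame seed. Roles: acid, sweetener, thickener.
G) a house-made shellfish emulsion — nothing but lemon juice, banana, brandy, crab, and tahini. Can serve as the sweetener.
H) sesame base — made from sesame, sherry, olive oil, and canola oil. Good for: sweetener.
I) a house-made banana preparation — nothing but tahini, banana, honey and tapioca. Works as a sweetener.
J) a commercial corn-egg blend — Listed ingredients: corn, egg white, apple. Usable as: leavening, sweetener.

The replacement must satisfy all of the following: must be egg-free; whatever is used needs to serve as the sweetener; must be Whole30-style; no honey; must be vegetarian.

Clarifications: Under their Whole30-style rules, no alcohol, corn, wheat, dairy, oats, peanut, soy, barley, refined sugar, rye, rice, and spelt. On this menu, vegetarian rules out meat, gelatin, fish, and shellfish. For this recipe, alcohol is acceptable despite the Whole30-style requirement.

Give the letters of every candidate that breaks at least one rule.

A: not usable as a sweetener; has peanut, so not Whole30-style — out
B: has fish sauce, so not vegetarian — reject
C: has honey, so not honey-free — no
D: alcohol is permitted under the Whole30-style carve-out; nothing else excluded — valid
E: has egg, so not egg-free — out
F: has whey, so not Whole30-style — reject
G: has crab, so not vegetarian — out
H: alcohol is permitted under the Whole30-style carve-out; nothing else excluded — valid
I: has honey, so not honey-free — no
J: has corn, so not Whole30-style; has egg white, so not egg-free — out

A, B, C, E, F, G, I, J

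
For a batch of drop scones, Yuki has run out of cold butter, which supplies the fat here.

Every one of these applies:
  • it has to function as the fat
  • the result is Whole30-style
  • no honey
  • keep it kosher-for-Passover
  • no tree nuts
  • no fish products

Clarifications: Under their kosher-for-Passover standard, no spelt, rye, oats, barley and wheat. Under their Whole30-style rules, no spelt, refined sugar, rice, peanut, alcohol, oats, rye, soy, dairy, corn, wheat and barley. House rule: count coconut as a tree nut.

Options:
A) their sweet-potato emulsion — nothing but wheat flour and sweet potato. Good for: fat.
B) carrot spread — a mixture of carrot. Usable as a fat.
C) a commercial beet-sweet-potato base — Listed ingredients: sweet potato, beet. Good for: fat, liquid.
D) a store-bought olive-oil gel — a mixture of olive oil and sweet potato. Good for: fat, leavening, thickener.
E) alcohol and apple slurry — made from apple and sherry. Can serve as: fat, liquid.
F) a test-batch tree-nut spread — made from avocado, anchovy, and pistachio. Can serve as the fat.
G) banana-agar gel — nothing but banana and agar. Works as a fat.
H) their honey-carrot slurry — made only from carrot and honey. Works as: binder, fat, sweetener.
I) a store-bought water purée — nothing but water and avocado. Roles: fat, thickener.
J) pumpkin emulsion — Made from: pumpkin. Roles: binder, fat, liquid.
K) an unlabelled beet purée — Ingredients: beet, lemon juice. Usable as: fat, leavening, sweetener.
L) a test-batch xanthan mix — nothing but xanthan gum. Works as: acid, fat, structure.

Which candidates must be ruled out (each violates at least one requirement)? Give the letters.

A: has wheat flour, so not kosher-for-Passover; has wheat flour, so not Whole30-style — no
B: works as a fat, no fish, Whole30-style — OK
C: all constraints satisfied — OK
D: all constraints satisfied — OK
E: has sherry, so not Whole30-style — no
F: has anchovy, so not fish-free; has pistachio, so not tree-nut-free — no
G: only agar and banana; none excluded — keep
H: has honey, so not honey-free — reject
I: nothing on the exclusion list — valid
J: only pumpkin; none excluded — valid
K: only beet and lemon juice; none excluded — keep
L: every rule checks out — valid

A, E, F, H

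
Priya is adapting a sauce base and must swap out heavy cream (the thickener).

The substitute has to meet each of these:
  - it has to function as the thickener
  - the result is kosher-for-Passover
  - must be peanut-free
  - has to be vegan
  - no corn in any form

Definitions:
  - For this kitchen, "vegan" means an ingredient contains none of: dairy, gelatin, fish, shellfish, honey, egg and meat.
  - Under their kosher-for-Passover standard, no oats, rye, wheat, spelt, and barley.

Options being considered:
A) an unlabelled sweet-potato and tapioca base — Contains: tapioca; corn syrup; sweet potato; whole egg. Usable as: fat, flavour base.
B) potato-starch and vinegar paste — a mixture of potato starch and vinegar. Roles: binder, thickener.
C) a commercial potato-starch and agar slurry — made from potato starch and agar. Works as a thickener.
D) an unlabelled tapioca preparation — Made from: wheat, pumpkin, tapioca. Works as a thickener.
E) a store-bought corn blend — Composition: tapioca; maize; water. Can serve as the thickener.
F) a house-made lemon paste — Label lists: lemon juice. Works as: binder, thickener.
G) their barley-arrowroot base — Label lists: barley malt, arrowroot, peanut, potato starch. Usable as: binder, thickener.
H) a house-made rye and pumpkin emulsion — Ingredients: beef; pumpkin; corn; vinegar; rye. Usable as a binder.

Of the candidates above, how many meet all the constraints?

A: not usable as a thickener; has whole egg, so not vegan (and 1 more) — out
B: all constraints satisfied — valid
C: works as a thickener, kosher-for-Passover, no peanut — OK
D: has wheat, so not kosher-for-Passover — reject
E: has maize, so not corn-free — no
F: only lemon juice; none excluded — OK
G: has barley malt, so not kosher-for-Passover; has peanut, so not peanut-free — out
H: not usable as a thickener; has beef, so not vegan (and 2 more) — no

3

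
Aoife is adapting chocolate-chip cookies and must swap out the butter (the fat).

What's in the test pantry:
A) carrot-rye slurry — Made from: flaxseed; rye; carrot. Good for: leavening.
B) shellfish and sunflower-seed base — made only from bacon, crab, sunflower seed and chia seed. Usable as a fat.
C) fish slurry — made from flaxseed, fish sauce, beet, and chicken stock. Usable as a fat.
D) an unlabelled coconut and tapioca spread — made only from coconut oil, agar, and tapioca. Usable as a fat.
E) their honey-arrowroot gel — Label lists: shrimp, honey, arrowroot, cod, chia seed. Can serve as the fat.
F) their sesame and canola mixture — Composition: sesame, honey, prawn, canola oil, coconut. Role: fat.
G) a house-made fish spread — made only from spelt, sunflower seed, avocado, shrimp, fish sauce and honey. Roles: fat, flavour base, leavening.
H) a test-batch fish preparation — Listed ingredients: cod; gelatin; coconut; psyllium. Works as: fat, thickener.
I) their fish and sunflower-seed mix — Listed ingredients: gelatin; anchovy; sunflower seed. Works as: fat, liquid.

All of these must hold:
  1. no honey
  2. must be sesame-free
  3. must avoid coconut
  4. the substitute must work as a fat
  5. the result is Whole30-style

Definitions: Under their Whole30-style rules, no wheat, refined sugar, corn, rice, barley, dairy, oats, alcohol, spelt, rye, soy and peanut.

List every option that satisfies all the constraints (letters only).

B, C, I

A: not usable as a fat; has rye, so not Whole30-style — out
B: every rule checks out — OK
C: fish sauce and chicken stock etc. — none of it excluded — keep
D: has coconut oil, so not coconut-free — no
E: has honey, so not honey-free — reject
F: has coconut, so not coconut-free; has honey, so not honey-free (and 1 more) — reject
G: has spelt, so not Whole30-style; has honey, so not honey-free — reject
H: has coconut, so not coconut-free — out
I: every rule checks out — OK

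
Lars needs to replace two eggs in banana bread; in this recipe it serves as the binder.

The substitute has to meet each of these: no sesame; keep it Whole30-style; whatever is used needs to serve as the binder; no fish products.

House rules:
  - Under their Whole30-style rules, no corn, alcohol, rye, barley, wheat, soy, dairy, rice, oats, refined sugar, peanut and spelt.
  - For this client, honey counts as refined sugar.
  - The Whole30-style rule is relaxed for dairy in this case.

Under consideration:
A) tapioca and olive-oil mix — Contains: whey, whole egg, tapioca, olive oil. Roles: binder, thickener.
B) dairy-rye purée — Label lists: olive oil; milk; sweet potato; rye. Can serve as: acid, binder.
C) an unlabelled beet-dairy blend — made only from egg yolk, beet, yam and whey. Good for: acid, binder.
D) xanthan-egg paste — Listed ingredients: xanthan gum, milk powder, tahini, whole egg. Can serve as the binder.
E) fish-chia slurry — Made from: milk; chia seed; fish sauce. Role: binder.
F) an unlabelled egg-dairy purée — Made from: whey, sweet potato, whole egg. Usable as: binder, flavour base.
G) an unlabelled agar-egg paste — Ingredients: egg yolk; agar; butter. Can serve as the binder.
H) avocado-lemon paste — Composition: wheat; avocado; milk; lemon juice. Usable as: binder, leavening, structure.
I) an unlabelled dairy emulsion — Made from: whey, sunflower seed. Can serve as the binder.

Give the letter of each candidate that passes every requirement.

A, C, F, G, I

A: dairy is permitted under the Whole30-style carve-out; nothing else excluded — OK
B: has rye, so not Whole30-style — no
C: dairy is permitted under the Whole30-style carve-out; nothing else excluded — keep
D: has tahini, so not sesame-free — reject
E: has fish sauce, so not fish-free — reject
F: dairy is permitted under the Whole30-style carve-out; nothing else excluded — keep
G: dairy is permitted under the Whole30-style carve-out; nothing else excluded — OK
H: has wheat, so not Whole30-style — no
I: dairy is permitted under the Whole30-style carve-out; nothing else excluded — keep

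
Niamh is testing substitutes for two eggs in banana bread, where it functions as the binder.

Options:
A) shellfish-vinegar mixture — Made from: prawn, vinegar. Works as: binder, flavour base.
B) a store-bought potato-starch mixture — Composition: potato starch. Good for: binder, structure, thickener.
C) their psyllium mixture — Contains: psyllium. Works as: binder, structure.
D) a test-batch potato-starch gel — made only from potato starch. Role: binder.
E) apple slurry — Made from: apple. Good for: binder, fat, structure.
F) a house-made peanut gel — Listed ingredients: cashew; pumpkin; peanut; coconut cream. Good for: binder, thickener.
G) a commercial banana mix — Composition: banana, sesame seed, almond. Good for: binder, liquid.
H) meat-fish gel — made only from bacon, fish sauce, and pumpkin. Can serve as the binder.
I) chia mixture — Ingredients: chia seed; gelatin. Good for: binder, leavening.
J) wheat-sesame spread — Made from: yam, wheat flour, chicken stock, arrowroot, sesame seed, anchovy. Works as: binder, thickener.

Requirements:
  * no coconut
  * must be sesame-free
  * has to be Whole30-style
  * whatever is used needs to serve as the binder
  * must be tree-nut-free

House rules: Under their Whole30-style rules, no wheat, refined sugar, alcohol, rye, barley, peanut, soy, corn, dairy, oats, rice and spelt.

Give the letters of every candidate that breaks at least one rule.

F, G, J

A: only prawn and vinegar; none excluded — OK
B: every rule checks out — OK
C: works as a binder, no tree nuts, no sesame — keep
D: only potato starch; none excluded — keep
E: works as a binder, no coconut, no sesame — OK
F: has peanut, so not Whole30-style; has cashew, so not tree-nut-free (and 1 more) — out
G: has almond, so not tree-nut-free; has sesame seed, so not sesame-free — out
H: no tree nuts, no sesame — keep
I: every rule checks out — valid
J: has wheat flour, so not Whole30-style; has sesame seed, so not sesame-free — no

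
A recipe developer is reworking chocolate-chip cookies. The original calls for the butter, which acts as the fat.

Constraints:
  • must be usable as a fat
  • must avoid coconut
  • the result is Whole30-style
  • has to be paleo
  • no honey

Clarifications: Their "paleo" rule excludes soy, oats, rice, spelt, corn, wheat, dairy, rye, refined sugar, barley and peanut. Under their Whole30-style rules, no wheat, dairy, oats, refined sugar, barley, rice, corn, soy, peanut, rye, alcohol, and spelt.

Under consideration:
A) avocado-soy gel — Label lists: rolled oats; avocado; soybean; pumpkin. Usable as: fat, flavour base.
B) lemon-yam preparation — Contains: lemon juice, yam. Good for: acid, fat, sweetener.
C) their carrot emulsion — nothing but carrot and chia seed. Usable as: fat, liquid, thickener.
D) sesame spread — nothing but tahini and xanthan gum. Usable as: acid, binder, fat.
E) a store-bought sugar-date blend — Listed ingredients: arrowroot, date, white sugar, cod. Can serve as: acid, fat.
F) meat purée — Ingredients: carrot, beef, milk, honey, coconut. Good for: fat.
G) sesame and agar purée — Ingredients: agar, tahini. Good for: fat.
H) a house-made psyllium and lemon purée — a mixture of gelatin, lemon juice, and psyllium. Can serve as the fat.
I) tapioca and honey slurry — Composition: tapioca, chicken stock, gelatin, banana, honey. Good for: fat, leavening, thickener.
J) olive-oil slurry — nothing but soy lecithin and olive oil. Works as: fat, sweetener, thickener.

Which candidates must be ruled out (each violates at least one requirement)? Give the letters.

A, E, F, I, J

A: has rolled oats, so not paleo; has rolled oats, so not Whole30-style — no
B: no honey, paleo — valid
C: nothing on the exclusion list — keep
D: only tahini and xanthan gum; none excluded — keep
E: has white sugar, so not paleo; has white sugar, so not Whole30-style — no
F: has milk, so not paleo; has milk, so not Whole30-style (and 2 more) — no
G: all constraints satisfied — keep
H: nothing on the exclusion list — valid
I: has honey, so not honey-free — no
J: has soy lecithin, so not paleo; has soy lecithin, so not Whole30-style — no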